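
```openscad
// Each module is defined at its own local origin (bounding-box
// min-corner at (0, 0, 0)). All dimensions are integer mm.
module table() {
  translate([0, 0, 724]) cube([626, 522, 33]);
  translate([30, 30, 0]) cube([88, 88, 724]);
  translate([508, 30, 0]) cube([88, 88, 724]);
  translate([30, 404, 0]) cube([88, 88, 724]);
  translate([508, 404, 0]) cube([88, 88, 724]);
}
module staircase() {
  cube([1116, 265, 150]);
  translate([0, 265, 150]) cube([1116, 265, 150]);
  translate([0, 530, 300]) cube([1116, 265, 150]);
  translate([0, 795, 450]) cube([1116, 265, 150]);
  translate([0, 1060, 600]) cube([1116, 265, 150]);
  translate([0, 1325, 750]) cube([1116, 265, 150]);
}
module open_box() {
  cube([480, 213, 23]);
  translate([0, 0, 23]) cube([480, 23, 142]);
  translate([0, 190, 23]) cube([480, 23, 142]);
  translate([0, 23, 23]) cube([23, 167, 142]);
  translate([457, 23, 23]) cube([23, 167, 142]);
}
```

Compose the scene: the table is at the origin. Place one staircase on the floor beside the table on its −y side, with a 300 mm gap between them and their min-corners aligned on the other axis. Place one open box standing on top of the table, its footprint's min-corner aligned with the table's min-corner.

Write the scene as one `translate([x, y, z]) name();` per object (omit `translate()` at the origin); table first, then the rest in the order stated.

table();
translate([0, -1890, 0]) staircase();
translate([0, 0, 757]) open_box();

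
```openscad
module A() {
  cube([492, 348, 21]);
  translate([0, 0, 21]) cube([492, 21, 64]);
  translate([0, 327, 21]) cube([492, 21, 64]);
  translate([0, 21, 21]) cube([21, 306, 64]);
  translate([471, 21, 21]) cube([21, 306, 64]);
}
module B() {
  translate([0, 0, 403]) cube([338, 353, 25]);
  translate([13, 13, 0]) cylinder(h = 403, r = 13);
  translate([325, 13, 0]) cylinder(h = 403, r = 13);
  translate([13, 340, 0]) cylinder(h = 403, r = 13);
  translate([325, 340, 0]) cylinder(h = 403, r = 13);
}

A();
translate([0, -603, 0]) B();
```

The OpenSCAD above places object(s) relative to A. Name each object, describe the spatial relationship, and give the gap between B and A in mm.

A is an open box. B is a stool. The stool is on the floor beside the open box on its −y side. The gap between the stool and the open box is 250 mm.

The stool's nearest face is 250 mm from the open box's −y face.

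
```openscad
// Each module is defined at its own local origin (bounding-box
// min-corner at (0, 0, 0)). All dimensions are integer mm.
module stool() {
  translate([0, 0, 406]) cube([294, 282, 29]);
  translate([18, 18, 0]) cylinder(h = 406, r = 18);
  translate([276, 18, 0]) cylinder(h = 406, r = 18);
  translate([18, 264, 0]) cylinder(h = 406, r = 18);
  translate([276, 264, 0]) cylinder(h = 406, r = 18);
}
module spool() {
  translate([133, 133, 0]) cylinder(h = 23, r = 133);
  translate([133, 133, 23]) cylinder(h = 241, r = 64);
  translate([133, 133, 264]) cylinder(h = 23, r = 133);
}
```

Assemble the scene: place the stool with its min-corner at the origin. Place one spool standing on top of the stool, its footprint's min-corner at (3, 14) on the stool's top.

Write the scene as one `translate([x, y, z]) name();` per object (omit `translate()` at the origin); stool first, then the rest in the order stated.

stool();
translate([3, 14, 435]) spool();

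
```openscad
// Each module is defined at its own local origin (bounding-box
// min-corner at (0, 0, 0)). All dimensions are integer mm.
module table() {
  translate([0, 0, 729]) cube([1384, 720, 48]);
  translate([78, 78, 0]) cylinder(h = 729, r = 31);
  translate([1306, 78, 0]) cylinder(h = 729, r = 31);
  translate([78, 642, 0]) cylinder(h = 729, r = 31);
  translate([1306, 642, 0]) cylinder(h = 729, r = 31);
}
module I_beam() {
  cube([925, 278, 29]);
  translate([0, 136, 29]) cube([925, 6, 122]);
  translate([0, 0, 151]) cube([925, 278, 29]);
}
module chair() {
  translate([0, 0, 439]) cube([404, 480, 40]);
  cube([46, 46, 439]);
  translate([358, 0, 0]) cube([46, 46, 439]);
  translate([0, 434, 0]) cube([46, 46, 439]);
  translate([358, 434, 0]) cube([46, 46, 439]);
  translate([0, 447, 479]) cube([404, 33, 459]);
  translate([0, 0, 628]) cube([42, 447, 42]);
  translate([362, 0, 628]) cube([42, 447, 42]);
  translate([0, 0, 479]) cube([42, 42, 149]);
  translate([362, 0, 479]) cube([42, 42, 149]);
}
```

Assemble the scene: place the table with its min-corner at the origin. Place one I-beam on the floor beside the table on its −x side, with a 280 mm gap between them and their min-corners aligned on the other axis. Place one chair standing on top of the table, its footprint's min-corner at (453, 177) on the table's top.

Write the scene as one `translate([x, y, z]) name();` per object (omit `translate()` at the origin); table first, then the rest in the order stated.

table();
translate([-1205, 0, 0]) I_beam();
translate([453, 177, 777]) chair();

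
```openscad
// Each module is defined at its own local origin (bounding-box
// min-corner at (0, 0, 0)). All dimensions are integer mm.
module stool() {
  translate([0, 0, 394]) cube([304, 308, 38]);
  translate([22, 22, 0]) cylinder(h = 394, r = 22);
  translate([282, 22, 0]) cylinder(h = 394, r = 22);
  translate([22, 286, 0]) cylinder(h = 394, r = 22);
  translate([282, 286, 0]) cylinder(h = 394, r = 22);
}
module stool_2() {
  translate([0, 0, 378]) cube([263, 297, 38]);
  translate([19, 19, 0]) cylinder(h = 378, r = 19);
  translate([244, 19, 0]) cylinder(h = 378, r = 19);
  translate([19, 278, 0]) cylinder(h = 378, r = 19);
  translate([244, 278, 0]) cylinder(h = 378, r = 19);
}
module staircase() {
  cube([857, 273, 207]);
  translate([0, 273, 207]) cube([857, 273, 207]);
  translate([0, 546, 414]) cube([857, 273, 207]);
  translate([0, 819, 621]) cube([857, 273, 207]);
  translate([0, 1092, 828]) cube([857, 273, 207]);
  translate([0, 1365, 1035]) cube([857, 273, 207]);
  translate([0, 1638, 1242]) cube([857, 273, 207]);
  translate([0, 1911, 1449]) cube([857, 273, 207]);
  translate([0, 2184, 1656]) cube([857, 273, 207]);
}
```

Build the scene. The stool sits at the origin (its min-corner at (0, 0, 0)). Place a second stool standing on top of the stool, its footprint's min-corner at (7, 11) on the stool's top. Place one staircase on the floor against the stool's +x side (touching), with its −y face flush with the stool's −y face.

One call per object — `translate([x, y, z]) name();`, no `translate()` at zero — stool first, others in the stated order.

stool();
translate([7, 11, 432]) stool_2();
translate([304, 0, 0]) staircase();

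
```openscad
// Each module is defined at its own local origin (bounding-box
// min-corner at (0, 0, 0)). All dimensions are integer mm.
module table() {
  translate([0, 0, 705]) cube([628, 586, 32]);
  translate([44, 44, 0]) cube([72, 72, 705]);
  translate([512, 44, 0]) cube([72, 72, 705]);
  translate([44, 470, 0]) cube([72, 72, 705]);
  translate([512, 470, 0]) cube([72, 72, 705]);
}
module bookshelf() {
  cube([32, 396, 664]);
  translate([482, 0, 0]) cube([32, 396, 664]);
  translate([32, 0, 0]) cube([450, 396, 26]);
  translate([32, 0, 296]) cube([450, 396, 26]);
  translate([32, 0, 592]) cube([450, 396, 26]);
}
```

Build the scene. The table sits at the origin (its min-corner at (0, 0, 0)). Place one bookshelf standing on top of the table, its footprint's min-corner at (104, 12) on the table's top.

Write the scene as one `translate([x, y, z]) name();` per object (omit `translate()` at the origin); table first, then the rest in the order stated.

table();
translate([104, 12, 737]) bookshelf();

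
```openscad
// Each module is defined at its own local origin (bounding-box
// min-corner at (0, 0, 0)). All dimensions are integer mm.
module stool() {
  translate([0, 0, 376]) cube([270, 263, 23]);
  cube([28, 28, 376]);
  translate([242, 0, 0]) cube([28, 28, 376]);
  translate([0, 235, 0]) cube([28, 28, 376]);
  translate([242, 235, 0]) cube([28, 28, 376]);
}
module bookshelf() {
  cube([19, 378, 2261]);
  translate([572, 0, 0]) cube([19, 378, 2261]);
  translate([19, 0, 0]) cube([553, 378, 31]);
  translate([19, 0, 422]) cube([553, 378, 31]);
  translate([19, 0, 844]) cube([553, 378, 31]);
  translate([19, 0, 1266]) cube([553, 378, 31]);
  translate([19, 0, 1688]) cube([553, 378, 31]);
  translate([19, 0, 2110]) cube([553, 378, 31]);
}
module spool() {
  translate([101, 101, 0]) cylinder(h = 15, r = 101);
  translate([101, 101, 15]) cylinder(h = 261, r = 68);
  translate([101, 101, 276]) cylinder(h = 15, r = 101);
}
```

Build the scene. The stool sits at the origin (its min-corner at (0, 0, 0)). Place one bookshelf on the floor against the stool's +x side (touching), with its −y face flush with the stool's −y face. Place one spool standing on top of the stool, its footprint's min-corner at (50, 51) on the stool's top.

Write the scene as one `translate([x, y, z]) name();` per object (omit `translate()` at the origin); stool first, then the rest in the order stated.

stool();
translate([270, 0, 0]) bookshelf();
translate([50, 51, 399]) spool();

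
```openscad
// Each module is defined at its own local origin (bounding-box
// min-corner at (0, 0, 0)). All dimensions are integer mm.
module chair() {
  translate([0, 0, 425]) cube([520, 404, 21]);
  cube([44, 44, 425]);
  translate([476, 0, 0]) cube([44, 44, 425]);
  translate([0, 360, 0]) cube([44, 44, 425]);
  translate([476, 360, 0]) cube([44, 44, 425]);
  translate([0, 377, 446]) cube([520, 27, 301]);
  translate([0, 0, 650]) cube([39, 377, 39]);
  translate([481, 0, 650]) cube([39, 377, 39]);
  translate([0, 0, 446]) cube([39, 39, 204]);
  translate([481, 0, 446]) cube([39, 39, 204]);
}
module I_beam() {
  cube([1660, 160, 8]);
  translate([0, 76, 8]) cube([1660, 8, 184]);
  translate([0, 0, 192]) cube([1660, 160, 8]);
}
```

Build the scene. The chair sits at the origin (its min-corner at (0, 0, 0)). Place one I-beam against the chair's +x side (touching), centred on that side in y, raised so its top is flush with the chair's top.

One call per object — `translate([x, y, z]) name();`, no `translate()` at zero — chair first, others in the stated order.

chair();
translate([520, 122, 547]) I_beam();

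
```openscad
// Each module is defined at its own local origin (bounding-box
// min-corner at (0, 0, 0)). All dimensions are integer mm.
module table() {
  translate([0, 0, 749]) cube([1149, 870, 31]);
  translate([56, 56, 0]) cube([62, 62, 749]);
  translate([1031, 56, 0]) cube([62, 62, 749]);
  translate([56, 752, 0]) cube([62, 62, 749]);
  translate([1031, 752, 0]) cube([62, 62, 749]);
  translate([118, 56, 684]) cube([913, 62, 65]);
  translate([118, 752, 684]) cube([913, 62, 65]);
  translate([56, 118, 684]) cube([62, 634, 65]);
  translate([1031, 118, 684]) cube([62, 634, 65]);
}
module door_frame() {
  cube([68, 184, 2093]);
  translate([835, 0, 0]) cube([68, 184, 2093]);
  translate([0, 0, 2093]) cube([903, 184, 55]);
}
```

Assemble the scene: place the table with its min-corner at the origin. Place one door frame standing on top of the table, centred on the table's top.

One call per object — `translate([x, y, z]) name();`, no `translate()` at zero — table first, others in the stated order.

table();
translate([123, 343, 780]) door_frame();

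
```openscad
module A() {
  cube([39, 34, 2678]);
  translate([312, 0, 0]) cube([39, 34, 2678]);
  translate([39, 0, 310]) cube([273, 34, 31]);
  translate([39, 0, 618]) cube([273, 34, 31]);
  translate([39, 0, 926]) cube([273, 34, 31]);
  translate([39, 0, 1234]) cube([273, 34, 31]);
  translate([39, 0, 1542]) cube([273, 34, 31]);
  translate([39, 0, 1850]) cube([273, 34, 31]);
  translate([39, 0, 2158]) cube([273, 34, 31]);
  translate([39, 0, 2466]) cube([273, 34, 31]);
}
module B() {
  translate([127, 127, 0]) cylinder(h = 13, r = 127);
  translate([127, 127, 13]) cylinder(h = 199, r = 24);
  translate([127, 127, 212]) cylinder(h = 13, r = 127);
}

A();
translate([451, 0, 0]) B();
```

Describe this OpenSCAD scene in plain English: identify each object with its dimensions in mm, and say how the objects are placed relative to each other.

A is a straight ladder. Two 39×34 mm vertical rails, 2678 mm tall, stand 351 mm apart (outside-to-outside) with their front faces coplanar on the −y side. 8 rungs, each 34 mm deep and 31 mm tall, span between the inner faces of the rails, front faces flush with the rails. The lowest rung's underside is at z = 310 mm and rungs are spaced 308 mm apart (underside to underside).

B is a spool: two coaxial disc flanges of radius 127 mm and thickness 13 mm, joined by a core cylinder of radius 24 mm and height 199 mm. The lower flange rests on z = 0 and the three cylinders share a vertical axis.

The spool is on the floor beside the ladder on its +x side.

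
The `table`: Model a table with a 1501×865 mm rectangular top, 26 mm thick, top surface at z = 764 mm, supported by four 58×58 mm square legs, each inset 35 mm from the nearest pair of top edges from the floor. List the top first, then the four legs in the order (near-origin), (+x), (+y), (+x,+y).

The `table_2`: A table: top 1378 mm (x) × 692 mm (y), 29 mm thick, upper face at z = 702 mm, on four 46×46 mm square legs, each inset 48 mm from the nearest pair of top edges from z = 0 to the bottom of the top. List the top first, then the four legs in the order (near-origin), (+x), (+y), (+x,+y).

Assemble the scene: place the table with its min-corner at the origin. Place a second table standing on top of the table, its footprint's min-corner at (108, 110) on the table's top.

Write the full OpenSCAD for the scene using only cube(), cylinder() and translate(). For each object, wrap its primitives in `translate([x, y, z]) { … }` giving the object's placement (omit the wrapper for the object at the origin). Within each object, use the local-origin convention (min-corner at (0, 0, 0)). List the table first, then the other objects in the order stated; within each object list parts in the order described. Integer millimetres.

translate([0, 0, 738]) cube([1501, 865, 26]);
translate([35, 35, 0]) cube([58, 58, 738]);
translate([1408, 35, 0]) cube([58, 58, 738]);
translate([35, 772, 0]) cube([58, 58, 738]);
translate([1408, 772, 0]) cube([58, 58, 738]);
translate([108, 110, 764]) {
  translate([0, 0, 673]) cube([1378, 692, 29]);
  translate([48, 48, 0]) cube([46, 46, 673]);
  translate([1284, 48, 0]) cube([46, 46, 673]);
  translate([48, 598, 0]) cube([46, 46, 673]);
  translate([1284, 598, 0]) cube([46, 46, 673]);
}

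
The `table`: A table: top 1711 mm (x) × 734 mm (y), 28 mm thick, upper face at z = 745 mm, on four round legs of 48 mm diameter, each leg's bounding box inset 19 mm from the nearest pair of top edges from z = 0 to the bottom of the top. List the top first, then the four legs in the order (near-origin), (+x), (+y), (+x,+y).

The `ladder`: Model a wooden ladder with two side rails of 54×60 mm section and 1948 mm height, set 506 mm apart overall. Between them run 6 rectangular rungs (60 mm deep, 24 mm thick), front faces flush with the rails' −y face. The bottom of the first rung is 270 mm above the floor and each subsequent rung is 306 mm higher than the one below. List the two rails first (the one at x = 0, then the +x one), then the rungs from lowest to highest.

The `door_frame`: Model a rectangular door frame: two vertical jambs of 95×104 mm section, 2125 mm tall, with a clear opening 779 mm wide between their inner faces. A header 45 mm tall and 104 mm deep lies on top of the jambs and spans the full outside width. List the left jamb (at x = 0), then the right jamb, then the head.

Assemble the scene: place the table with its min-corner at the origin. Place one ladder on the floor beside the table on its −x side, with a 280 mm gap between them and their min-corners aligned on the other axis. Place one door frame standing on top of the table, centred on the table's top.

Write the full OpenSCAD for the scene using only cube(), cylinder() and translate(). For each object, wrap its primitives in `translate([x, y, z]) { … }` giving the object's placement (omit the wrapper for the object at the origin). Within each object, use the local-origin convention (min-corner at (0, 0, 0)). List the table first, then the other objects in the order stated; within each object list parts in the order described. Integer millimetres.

translate([0, 0, 717]) cube([1711, 734, 28]);
translate([43, 43, 0]) cylinder(h = 717, r = 24);
translate([1668, 43, 0]) cylinder(h = 717, r = 24);
translate([43, 691, 0]) cylinder(h = 717, r = 24);
translate([1668, 691, 0]) cylinder(h = 717, r = 24);
translate([-786, 0, 0]) {
  cube([54, 60, 1948]);
  translate([452, 0, 0]) cube([54, 60, 1948]);
  translate([54, 0, 270]) cube([398, 60, 24]);
  translate([54, 0, 576]) cube([398, 60, 24]);
  translate([54, 0, 882]) cube([398, 60, 24]);
  translate([54, 0, 1188]) cube([398, 60, 24]);
  translate([54, 0, 1494]) cube([398, 60, 24]);
  translate([54, 0, 1800]) cube([398, 60, 24]);
}
translate([371, 315, 745]) {
  cube([95, 104, 2125]);
  translate([874, 0, 0]) cube([95, 104, 2125]);
  translate([0, 0, 2125]) cube([969, 104, 45]);
}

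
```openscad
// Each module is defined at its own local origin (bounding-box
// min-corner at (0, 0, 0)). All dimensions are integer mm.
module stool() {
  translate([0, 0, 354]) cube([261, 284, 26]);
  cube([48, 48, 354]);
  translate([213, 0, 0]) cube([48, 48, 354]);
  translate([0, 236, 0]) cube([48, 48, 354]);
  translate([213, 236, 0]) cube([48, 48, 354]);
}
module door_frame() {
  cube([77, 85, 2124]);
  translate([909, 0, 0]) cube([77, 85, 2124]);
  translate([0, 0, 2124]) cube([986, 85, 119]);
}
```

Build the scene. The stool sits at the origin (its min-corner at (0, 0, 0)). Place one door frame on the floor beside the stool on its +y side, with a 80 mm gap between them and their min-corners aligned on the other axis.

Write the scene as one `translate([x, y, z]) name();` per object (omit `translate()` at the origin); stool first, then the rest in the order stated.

stool();
translate([0, 364, 0]) door_frame();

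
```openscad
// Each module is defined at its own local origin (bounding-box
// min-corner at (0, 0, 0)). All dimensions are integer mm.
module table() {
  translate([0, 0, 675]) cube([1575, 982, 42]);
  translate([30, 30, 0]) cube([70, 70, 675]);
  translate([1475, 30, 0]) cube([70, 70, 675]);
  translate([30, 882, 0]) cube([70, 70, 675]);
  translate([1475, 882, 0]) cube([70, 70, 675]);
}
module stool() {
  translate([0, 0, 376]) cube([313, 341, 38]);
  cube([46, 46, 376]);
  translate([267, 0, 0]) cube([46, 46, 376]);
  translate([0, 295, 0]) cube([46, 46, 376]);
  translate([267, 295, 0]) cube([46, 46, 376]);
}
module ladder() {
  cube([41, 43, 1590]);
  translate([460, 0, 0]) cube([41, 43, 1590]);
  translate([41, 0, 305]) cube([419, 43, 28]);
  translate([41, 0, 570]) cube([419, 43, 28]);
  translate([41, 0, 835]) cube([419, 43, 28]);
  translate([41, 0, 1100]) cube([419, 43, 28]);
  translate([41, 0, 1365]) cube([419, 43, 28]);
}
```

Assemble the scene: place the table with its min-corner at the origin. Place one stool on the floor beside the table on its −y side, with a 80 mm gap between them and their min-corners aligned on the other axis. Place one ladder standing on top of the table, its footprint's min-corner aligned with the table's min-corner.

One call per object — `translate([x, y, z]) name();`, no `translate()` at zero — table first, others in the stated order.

table();
translate([0, -421, 0]) stool();
translate([0, 0, 717]) ladder();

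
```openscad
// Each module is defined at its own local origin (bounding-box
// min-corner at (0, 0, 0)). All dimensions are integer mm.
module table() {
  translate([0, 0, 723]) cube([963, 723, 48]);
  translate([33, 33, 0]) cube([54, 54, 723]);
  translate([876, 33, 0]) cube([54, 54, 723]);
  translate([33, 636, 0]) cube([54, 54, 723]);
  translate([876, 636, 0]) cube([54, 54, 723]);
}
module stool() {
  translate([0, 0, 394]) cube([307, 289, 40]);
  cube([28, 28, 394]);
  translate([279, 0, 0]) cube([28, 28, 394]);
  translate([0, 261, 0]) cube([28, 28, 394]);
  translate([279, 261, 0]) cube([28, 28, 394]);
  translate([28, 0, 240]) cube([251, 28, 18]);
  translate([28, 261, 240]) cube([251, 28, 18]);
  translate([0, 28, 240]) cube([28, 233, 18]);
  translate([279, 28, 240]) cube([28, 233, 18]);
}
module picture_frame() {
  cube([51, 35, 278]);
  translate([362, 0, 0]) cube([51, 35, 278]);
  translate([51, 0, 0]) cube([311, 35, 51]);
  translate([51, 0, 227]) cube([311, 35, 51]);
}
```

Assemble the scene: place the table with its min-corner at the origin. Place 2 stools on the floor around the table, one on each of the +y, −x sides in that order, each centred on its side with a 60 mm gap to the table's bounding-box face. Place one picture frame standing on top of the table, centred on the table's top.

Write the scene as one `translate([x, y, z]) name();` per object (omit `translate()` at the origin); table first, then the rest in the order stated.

table();
translate([328, 783, 0]) stool();
translate([-367, 217, 0]) stool();
translate([275, 344, 771]) picture_frame();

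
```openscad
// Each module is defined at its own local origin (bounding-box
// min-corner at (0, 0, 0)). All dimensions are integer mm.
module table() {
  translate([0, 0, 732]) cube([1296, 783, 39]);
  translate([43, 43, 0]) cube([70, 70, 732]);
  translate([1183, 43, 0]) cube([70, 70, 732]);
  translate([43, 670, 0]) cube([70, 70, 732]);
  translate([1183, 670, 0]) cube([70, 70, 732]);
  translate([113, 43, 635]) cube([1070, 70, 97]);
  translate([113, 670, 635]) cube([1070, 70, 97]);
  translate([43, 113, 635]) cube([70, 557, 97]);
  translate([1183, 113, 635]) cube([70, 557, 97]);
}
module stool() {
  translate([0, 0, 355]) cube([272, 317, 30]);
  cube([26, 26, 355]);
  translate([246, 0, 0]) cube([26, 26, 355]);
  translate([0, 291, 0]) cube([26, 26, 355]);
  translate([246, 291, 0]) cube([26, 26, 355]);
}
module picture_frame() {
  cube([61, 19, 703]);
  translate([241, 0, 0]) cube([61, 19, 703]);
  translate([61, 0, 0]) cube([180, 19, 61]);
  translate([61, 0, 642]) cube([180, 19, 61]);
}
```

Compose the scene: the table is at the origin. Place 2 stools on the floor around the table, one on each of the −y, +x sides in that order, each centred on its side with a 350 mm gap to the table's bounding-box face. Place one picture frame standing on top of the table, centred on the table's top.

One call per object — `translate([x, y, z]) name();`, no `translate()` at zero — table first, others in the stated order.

table();
translate([512, -667, 0]) stool();
translate([1646, 233, 0]) stool();
translate([497, 382, 771]) picture_frame();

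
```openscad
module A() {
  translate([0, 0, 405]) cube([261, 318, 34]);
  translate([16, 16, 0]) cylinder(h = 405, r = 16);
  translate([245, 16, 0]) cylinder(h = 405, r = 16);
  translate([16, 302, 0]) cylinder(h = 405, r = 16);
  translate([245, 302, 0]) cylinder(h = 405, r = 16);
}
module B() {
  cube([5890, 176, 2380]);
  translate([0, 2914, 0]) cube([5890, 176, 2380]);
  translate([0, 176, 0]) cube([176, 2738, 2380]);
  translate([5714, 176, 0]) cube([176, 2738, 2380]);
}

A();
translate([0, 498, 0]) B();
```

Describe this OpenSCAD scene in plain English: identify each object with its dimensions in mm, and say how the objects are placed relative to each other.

A is a four-legged stool. The seat is 261×318 mm, 34 mm thick, top at z = 439 mm. It stands on four round legs, each 32 mm in diameter, from z = 0 to the seat underside, each leg's axis is inset half a diameter from the nearest pair of seat edges (so the leg's bounding box is flush with the corner).

B is a box-shaped house frame (walls only): outside footprint 5890×3090 mm, wall height 2380 mm, wall thickness 176 mm. The two y-facing walls run the full x-width; the two x-facing walls fit between the inner faces of the y-facing walls.

The house frame is on the floor beside the stool on its +y side.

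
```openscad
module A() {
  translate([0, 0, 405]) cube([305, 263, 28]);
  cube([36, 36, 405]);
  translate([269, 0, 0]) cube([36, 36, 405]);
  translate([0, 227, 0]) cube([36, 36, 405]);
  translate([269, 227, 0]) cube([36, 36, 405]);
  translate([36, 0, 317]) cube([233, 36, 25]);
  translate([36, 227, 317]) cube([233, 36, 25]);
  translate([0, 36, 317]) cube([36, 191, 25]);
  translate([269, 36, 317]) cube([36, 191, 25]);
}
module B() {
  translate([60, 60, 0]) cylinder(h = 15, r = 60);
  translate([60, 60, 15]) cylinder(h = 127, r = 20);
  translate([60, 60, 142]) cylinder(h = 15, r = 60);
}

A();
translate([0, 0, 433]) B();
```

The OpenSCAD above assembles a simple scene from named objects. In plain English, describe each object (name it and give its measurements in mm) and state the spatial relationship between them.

A is a simple wooden stool: a rectangular seat 305 mm (x) by 263 mm (y), 28 mm thick, top face at z = 433 mm, on four square legs, each 36×36 mm in cross-section. The legs rest on z = 0, each flush with a corner of the seat. Four stretchers, 36 mm wide and 25 mm tall, connect adjacent legs with their undersides at z = 317 mm, each running between the inner faces of the legs it joins and aligned with the legs' outer faces on the other axis.

B is a spool: two coaxial disc flanges of radius 60 mm and thickness 15 mm, joined by a core cylinder of radius 20 mm and height 127 mm. The lower flange rests on z = 0 and the three cylinders share a vertical axis.

The spool is on top of the stool.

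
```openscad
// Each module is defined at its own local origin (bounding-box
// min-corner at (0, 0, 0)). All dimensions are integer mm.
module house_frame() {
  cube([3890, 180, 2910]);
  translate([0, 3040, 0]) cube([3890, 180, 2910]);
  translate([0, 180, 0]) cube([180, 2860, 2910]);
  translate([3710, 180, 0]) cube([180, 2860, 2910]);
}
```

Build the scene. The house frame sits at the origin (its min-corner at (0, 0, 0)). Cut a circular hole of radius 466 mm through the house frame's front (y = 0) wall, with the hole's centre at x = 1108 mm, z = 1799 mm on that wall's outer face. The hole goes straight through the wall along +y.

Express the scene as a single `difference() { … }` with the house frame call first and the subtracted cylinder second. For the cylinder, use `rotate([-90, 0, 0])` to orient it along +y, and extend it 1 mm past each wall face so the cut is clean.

difference() {
  house_frame();
  translate([1108, -1, 1799]) rotate([-90, 0, 0]) cylinder(h = 182, r = 466);
}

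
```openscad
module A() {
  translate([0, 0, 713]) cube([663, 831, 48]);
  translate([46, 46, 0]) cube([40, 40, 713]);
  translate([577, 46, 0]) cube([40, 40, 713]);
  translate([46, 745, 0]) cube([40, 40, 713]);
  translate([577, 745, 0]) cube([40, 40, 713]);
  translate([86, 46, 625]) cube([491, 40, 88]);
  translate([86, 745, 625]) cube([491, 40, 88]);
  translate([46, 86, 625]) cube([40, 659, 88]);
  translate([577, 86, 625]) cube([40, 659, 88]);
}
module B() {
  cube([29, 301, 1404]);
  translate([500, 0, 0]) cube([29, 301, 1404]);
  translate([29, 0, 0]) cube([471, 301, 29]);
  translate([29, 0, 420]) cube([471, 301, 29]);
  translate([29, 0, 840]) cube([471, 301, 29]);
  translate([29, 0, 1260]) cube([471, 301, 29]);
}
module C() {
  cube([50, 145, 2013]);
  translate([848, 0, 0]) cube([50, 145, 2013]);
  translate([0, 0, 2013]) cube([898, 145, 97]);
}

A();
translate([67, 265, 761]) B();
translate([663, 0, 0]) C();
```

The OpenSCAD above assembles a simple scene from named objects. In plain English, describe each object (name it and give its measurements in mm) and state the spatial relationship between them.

A is a table with a 663×831 mm rectangular top, 48 mm thick, top surface at z = 761 mm, supported by four 40×40 mm square legs, each inset 46 mm from the nearest pair of top edges, running from the floor. Four apron rails, 40 mm thick and 88 mm tall, run between adjacent legs with their top edges flush with the underside of the top and their outer faces flush with the legs' outer faces.

B is a bookshelf 529 mm wide overall, 301 mm deep and 1404 mm tall. The two sides are 29 mm thick vertical panels. 4 horizontal shelves of 29 mm thickness span between the inner faces of the sides; the lowest shelf sits on the floor and shelves are stacked with a clear vertical gap of 391 mm between each pair.

C is a door frame. The clear opening is 798 mm wide and 2013 mm high. Two 50 mm wide jambs, 145 mm deep, stand either side of the opening from the floor to the top of the opening. A 97 mm thick head sits across the top of both jambs, spanning the full outside width of the frame.

The bookshelf is on top of the table, centred. The door frame is against the table's +x side, with their −y faces flush.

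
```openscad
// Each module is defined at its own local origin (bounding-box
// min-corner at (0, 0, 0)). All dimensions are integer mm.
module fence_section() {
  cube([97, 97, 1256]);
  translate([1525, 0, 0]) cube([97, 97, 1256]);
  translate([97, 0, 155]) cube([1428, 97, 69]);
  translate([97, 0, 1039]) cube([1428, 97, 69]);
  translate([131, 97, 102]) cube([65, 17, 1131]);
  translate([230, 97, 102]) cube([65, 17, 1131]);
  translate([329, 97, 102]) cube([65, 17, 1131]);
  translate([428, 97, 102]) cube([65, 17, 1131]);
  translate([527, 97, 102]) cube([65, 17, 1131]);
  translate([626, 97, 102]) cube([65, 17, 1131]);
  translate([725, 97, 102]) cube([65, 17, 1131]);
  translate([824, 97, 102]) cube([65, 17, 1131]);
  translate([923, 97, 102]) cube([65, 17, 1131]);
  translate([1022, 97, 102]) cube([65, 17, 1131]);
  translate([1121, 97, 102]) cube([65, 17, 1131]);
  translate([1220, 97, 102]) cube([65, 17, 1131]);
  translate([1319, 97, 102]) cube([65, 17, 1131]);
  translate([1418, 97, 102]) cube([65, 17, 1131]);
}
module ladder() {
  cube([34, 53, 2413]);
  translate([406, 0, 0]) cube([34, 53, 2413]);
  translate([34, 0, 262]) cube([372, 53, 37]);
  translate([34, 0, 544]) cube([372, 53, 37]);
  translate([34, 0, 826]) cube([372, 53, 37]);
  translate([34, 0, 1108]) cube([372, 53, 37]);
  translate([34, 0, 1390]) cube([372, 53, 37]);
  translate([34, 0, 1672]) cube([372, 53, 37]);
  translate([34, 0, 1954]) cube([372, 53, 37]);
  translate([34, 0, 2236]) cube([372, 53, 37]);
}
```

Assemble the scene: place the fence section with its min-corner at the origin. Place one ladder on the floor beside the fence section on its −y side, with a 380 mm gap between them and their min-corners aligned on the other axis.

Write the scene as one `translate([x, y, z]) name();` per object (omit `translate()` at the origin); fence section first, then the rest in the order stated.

fence_section();
translate([0, -433, 0]) ladder();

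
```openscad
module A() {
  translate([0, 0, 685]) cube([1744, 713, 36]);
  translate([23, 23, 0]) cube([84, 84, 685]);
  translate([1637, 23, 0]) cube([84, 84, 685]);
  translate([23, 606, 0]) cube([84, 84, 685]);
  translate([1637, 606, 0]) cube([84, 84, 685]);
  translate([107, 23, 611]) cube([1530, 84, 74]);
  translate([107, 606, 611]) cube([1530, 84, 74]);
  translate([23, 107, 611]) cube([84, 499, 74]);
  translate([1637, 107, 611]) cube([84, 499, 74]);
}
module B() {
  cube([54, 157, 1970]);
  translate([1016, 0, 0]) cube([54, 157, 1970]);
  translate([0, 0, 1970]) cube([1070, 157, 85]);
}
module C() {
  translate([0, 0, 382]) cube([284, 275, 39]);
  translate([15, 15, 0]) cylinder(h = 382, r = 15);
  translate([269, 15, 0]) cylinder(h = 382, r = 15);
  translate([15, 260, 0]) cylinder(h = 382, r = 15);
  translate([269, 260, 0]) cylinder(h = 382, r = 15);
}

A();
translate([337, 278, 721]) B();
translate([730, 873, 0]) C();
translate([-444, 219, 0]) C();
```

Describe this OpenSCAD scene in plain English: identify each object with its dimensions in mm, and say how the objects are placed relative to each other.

A is a table: top 1744 mm (x) × 713 mm (y), 36 mm thick, upper face at z = 721 mm, on four 84×84 mm square legs, each inset 23 mm from the nearest pair of top edges, running from z = 0 to the bottom of the top. Four apron rails, 84 mm thick and 74 mm tall, run between adjacent legs with their top edges flush with the underside of the top and their outer faces flush with the legs' outer faces.

B is a door frame. The clear opening is 962 mm wide and 1970 mm high. Two 54 mm wide jambs, 157 mm deep, stand either side of the opening from the floor to the top of the opening. A 85 mm thick head sits across the top of both jambs, spanning the full outside width of the frame.

C is a four-legged stool. The seat is a 284×275×39 mm slab whose top surface is at z = 421 mm; four round legs, each 30 mm in diameter, run from the floor (z = 0) to the underside of the seat, each leg's axis is inset half a diameter from the nearest pair of seat edges (so the leg's bounding box is flush with the corner).

The door frame is on top of the table, centred. Two stools sit around the table at the +y, −x sides.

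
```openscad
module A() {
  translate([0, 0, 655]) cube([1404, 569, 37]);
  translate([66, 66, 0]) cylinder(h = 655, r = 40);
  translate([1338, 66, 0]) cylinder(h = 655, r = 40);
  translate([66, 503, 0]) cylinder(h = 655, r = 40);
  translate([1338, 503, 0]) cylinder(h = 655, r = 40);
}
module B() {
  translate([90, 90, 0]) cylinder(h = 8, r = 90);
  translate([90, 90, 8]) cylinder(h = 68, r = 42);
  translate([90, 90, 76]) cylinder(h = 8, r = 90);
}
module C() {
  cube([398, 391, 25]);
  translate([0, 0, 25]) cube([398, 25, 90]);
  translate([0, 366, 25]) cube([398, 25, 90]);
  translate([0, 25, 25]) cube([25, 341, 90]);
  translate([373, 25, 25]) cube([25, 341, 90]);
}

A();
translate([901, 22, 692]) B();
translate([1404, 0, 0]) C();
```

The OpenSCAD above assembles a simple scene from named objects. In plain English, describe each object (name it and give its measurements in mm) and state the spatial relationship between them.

A is a table with a 1404×569 mm rectangular top, 37 mm thick, top surface at z = 692 mm, supported by four round legs of 80 mm diameter, each leg's bounding box inset 26 mm from the nearest pair of top edges, running from the floor.

B is a spool: two coaxial disc flanges of radius 90 mm and thickness 8 mm, joined by a core cylinder of radius 42 mm and height 68 mm. The lower flange rests on z = 0 and the three cylinders share a vertical axis.

C is an open storage box with external size 398×391×115 mm and wall thickness 25 mm (the base is also 25 mm thick). The base covers the whole footprint; the four walls stand on the base, with the y-facing walls full-width and the x-facing walls fitting between their inner faces.

The spool is on top of the table. The open box is against the table's +x side, with their −y faces flush.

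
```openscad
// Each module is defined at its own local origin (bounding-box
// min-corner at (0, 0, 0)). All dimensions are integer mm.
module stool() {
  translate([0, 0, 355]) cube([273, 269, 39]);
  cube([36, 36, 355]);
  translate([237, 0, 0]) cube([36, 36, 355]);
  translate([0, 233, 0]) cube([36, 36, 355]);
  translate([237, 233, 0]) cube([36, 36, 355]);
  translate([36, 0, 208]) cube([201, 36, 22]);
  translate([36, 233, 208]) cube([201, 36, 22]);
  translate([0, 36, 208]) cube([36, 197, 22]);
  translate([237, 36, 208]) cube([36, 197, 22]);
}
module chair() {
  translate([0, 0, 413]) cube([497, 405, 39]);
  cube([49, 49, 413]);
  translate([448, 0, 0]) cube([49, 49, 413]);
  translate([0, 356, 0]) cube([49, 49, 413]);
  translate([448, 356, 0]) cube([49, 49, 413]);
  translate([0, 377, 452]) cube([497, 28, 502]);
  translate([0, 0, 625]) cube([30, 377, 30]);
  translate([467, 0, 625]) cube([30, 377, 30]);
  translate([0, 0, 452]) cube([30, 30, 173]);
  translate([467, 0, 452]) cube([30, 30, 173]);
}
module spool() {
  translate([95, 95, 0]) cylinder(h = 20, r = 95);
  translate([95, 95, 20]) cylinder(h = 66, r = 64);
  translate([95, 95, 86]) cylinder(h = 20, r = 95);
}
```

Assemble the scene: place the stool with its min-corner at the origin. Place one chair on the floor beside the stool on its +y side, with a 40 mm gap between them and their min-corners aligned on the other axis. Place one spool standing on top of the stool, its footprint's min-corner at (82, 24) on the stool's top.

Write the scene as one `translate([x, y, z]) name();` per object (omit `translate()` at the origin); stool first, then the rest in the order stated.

stool();
translate([0, 309, 0]) chair();
translate([82, 24, 394]) spool();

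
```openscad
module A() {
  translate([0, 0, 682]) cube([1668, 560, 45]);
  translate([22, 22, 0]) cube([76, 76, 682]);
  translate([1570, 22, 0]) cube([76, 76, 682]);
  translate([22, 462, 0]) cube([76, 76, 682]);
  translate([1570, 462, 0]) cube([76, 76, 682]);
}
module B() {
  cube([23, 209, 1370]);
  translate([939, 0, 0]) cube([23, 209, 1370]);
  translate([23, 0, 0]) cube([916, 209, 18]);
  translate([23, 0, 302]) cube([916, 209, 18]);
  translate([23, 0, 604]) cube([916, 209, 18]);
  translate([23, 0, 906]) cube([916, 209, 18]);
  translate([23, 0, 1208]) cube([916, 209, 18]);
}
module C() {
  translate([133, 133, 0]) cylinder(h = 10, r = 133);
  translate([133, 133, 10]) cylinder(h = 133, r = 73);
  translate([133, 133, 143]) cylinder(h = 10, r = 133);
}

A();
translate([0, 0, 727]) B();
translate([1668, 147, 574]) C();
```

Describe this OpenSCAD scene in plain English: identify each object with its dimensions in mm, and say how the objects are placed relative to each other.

A is a table with a 1668×560 mm rectangular top, 45 mm thick, top surface at z = 727 mm, supported by four 76×76 mm square legs, each inset 22 mm from the nearest pair of top edges, running from the floor.

B is an open bookshelf. Two side panels, each 23 mm thick, 209 mm deep and 1370 mm tall, stand 962 mm apart (outside-to-outside). Between them sit 5 shelves, each 18 mm thick and 209 mm deep, spanning the full gap between the sides. The bottom shelf rests on the floor (its underside at z = 0) and the clear gap between one shelf's top and the next shelf's underside is 284 mm.

C is a spool: two coaxial disc flanges of radius 133 mm and thickness 10 mm, joined by a core cylinder of radius 73 mm and height 133 mm. The lower flange rests on z = 0 and the three cylinders share a vertical axis.

The bookshelf is on top of the table. The spool is beside the table with their tops flush at z = 727.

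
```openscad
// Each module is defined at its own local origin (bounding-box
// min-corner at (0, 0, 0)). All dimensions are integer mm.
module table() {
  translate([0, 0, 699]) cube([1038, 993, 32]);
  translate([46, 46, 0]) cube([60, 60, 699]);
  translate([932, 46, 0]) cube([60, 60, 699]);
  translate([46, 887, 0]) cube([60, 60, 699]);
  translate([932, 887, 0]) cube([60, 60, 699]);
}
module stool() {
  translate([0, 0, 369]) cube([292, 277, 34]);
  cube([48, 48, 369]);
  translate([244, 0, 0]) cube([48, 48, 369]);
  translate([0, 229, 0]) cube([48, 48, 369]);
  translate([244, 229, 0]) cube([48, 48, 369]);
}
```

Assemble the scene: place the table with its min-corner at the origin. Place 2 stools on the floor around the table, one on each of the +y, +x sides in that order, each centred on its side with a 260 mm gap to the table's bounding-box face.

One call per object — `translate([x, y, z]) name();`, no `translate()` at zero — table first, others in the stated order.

table();
translate([373, 1253, 0]) stool();
translate([1298, 358, 0]) stool();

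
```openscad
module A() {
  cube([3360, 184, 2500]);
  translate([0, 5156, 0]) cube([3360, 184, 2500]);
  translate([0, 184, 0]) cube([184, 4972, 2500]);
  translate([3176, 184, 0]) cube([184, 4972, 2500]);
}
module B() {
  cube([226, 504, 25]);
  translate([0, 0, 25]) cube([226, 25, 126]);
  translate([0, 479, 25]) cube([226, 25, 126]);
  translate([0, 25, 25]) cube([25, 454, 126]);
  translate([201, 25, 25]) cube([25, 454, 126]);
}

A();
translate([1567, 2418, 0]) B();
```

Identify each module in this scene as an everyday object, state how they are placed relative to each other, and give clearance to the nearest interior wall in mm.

A is a house frame. B is an open box. The open box sits inside the house frame, centred. The clearance to the nearest interior wall is 1383 mm.

Clearances: x = 1383, y = 2234; minimum 1383 mm.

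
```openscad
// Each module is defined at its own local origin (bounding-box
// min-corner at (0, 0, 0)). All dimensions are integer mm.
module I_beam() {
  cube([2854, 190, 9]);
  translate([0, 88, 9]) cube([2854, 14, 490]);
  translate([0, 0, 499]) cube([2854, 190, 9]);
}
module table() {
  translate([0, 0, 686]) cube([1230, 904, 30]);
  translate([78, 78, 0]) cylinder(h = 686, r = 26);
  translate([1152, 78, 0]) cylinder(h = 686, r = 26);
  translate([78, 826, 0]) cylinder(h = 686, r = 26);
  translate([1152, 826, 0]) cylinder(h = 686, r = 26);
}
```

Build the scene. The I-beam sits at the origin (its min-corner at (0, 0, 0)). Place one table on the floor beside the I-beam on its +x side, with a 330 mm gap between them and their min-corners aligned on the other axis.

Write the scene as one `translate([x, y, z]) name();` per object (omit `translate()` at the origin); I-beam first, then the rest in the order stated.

I_beam();
translate([3184, 0, 0]) table();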